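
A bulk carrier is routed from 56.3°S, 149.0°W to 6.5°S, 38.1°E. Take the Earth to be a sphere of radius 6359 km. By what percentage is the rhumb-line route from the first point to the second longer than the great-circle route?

26.3%

Great circle: σ = 2.0408 rad → d_gc = Rσ = 12977.3 km
Rhumb: Δφ = +0.8692, Δλ = -3.0177, Δψ = +1.0808, q = Δφ/Δψ = 0.8042 → d_rh = R√(Δφ²+q²Δλ²) = 16392.5 km
Excess = (16392.5 − 12977.3) / 12977.3 = 3415.2 / 12977.3 = 26.32% ≈ 26.3%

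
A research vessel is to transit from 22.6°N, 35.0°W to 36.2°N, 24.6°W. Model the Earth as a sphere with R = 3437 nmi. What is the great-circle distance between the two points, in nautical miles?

cos σ = sin φ₁ sin φ₂ + cos φ₁ cos φ₂ cos Δλ
      = sin(22.60°)sin(36.20°) + cos(22.60°)cos(36.20°)cos(10.40°) = 0.9597
σ = 16.317° → d = Rσ = 3437·0.28479 = 979 nmi

979 nmi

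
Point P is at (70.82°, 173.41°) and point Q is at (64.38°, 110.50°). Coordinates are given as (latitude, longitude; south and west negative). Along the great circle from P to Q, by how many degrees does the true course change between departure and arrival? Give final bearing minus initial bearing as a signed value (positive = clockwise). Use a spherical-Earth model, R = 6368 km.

At departure: θ₁ = atan2(sin Δλ cos φ₂, cos φ₁ sin φ₂ − sin φ₁ cos φ₂ cos Δλ) = 285.98°
At arrival: θ₂ = atan2(sin Δλ cos φ₁, −cos φ₂ sin φ₁ + sin φ₂ cos φ₁ cos Δλ) = 226.92°
Δθ = θ₂ − θ₁ = -59.1°

-59.1°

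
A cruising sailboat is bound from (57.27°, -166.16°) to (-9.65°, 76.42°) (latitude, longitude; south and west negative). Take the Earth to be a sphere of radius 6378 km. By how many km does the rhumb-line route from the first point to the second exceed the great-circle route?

Great circle: cos σ = sin φ₁ sin φ₂ + cos φ₁ cos φ₂ cos Δλ,  σ = 1.9676 rad → d_gc = 12549.4 km
Rhumb line: Δψ = -1.3946, q = Δφ/Δψ = 0.8375, d_rh = R√(Δφ²+q²Δλ²) = 13241.1 km
Excess = 13241.1 − 12549.4 = 691.7 ≈ 692 km

692 km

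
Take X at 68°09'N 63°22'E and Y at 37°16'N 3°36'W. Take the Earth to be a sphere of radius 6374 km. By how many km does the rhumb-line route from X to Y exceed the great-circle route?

207 km

Great circle: cos σ = sin φ₁ sin φ₂ + cos φ₁ cos φ₂ cos Δλ,  σ = 0.8259 rad → d_gc = 5264.1 km
Rhumb line: Δψ = -0.9431, q = Δφ/Δψ = 0.5715, d_rh = R√(Δφ²+q²Δλ²) = 5471.1 km
Excess = 5471.1 − 5264.1 = 207.0 ≈ 207 km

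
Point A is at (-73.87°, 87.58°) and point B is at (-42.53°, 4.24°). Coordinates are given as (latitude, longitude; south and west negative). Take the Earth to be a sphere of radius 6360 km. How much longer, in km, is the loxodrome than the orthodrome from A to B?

Great circle: cos σ = sin φ₁ sin φ₂ + cos φ₁ cos φ₂ cos Δλ,  σ = 0.8324 rad → d_gc = 5294.0 km
Rhumb line: Δψ = +1.1324, q = Δφ/Δψ = 0.4830, d_rh = R√(Δφ²+q²Δλ²) = 5663.1 km
Excess = 5663.1 − 5294.0 = 369.1 ≈ 369 km

369 km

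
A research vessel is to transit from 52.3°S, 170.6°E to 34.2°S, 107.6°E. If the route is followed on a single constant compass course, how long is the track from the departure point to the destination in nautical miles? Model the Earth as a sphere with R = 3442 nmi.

2934 nmi

Rhumb course C = atan2(Δλ, Δψ) with Δψ = ln[tan(π/4+φ₂/2)/tan(π/4+φ₁/2)] = +0.4388, Δλ = -1.0996 → C = 291.76°
d = R·|Δφ| / |cos C| = 3442·0.31590 / 0.37066 = 2934 nmi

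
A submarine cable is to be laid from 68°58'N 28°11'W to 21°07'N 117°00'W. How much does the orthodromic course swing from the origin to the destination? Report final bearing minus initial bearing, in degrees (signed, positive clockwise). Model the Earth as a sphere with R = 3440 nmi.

-74.3°

Initial bearing θ₁ = atan2(sin Δλ cos φ₂, cos φ₁ sin φ₂ − sin φ₁ cos φ₂ cos Δλ) = 276.81°
Final bearing θ₂ = (initial bearing from the destination back to the start) + 180° = 202.46°
Δθ = θ₂ − θ₁ = -74.3°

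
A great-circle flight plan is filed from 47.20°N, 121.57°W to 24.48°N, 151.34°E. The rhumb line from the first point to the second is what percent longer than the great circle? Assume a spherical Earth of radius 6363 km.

Great circle: σ = 1.2287 rad → d_gc = Rσ = 7818.4 km
Rhumb: Δφ = -0.3965, Δλ = -1.5200, Δψ = -0.4959, q = Δφ/Δψ = 0.7997 → d_rh = R√(Δφ²+q²Δλ²) = 8135.4 km
Excess = (8135.4 − 7818.4) / 7818.4 = 317.0 / 7818.4 = 4.055% ≈ 4.1%

4.1%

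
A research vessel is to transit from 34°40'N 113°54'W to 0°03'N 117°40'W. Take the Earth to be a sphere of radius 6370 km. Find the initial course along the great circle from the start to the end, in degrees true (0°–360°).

θ = atan2( sin Δλ·cos φ₂ ,  cos φ₁ sin φ₂ − sin φ₁ cos φ₂ cos Δλ )
  = atan2(-0.0657, -0.5669) = 186.61°

186.6°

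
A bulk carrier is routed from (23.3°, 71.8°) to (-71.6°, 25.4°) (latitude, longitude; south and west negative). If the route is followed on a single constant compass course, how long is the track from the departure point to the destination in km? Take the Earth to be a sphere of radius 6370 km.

Δψ = ln[tan(π/4+φ₂/2)/tan(π/4+φ₁/2)] = -2.2387;  Δφ = -1.6563 rad,  Δλ = -0.8098 rad
q = Δφ/Δψ = 0.7398
d = R·√(Δφ² + q²Δλ²) = 6370·1.76135 = 11220 km

11220 km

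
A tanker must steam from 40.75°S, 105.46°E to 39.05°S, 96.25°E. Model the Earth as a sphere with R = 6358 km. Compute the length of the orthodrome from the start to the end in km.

806 km

Haversine: a = sin²(Δφ/2)+cos φ₁ cos φ₂ sin²(Δλ/2) = 0.00401;  σ = 2·atan2(√a,√(1−a))
σ = 7.263° → d = Rσ = 6358·0.12677 = 806 km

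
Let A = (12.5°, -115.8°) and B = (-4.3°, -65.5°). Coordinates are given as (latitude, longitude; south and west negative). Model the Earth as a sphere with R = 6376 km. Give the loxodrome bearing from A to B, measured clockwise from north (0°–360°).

108.6°

Meridional parts: M(φ₁)=+0.2199, M(φ₂)=-0.0751 → ΔM = -0.2950;  Δλ = +0.8779 rad
tan C = Δλ / ΔM = -2.9756 → C = 108.58°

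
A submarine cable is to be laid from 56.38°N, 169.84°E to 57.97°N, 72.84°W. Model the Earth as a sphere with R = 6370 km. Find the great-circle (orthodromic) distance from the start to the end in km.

Haversine: a = sin²(Δφ/2)+cos φ₁ cos φ₂ sin²(Δλ/2) = 0.21441;  σ = 2·atan2(√a,√(1−a))
σ = 55.167° → d = Rσ = 6370·0.96284 = 6133 km

6133 km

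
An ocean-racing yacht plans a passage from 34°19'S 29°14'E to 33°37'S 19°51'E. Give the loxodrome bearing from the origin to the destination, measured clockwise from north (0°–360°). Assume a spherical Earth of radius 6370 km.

275.1°

Δψ = ln[tan(π/4+φ₂/2)/tan(π/4+φ₁/2)] = +0.0147
Δλ = -0.1638 rad (taken the short way round)
course = atan2(Δλ, Δψ) = 275.14°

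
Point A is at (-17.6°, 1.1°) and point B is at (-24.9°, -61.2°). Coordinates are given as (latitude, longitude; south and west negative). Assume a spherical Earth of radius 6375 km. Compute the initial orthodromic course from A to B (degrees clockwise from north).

251.2°

N = sin Δλ·cos φ₂ = -0.8031;  D = cos φ₁ sin φ₂ − sin φ₁ cos φ₂ cos Δλ = -0.2738
initial course = atan2(N, D) = 251.17°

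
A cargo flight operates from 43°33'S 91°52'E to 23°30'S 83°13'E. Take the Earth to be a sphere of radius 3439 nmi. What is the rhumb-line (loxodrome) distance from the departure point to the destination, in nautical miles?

Δψ = ln[tan(π/4+φ₂/2)/tan(π/4+φ₁/2)] = +0.4239;  Δφ = +0.3499 rad,  Δλ = -0.1510 rad
q = Δφ/Δψ = 0.8256
d = R·√(Δφ² + q²Δλ²) = 3439·0.37147 = 1277 nmi

1277 nmi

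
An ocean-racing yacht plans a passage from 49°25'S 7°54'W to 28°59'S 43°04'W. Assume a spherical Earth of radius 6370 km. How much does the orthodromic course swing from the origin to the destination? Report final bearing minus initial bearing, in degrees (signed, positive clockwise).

Initial bearing θ₁ = atan2(sin Δλ cos φ₂, cos φ₁ sin φ₂ − sin φ₁ cos φ₂ cos Δλ) = 294.34°
Final bearing θ₂ = (initial bearing from the destination back to the start) + 180° = 317.34°
Δθ = θ₂ − θ₁ = +23.0°

+23.0°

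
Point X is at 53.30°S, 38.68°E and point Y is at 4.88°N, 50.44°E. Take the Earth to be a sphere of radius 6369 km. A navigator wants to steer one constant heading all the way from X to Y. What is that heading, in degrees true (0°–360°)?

Δψ = ln[tan(π/4+φ₂/2)/tan(π/4+φ₁/2)] = +1.1888
Δλ = +0.2053 rad (taken the short way round)
course = atan2(Δλ, Δψ) = 9.80°

9.8°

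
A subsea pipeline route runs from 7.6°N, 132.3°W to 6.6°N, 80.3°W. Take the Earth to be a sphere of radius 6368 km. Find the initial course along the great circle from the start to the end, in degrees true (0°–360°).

87.6°

θ = atan2( sin Δλ·cos φ₂ ,  cos φ₁ sin φ₂ − sin φ₁ cos φ₂ cos Δλ )
  = atan2(+0.7828, +0.0330) = 87.58°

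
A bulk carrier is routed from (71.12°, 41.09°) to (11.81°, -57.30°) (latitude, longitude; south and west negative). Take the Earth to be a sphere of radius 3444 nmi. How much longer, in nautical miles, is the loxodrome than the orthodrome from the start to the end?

353 nmi

Great circle: cos σ = sin φ₁ sin φ₂ + cos φ₁ cos φ₂ cos Δλ,  σ = 1.4228 rad → d_gc = 4900.2 nmi
Rhumb line: Δψ = -1.5866, q = Δφ/Δψ = 0.6524, d_rh = R√(Δφ²+q²Δλ²) = 5253.5 nmi
Excess = 5253.5 − 4900.2 = 353.3 ≈ 353 nmi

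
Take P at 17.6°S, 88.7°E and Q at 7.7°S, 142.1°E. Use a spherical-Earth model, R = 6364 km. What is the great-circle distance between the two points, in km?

5872 km

Haversine: a = sin²(Δφ/2)+cos φ₁ cos φ₂ sin²(Δλ/2) = 0.19815;  σ = 2·atan2(√a,√(1−a))
σ = 52.864° → d = Rσ = 6364·0.92266 = 5872 km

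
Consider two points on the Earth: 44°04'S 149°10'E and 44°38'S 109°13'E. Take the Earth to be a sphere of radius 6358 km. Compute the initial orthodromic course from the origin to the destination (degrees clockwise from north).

N = sin Δλ·cos φ₂ = -0.4569;  D = cos φ₁ sin φ₂ − sin φ₁ cos φ₂ cos Δλ = -0.1254
initial course = atan2(N, D) = 254.65°

254.7°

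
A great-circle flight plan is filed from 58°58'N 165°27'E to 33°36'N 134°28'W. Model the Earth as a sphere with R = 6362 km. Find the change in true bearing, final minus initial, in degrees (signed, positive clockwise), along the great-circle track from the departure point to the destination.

At departure: θ₁ = atan2(sin Δλ cos φ₂, cos φ₁ sin φ₂ − sin φ₁ cos φ₂ cos Δλ) = 95.59°
At arrival: θ₂ = atan2(sin Δλ cos φ₁, −cos φ₂ sin φ₁ + sin φ₂ cos φ₁ cos Δλ) = 141.97°
Δθ = θ₂ − θ₁ = +46.4°

+46.4°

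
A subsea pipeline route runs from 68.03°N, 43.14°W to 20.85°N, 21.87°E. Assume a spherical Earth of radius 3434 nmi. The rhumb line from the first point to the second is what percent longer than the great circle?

Great circle: σ = 1.0727 rad → d_gc = Rσ = 3683.6 nmi
Rhumb: Δφ = -0.8234, Δλ = +1.1346, Δψ = -1.2671, q = Δφ/Δψ = 0.6499 → d_rh = R√(Δφ²+q²Δλ²) = 3795.7 nmi
Excess = (3795.7 − 3683.6) / 3683.6 = 112.1 / 3683.6 = 3.04% ≈ 3.0%

3.0%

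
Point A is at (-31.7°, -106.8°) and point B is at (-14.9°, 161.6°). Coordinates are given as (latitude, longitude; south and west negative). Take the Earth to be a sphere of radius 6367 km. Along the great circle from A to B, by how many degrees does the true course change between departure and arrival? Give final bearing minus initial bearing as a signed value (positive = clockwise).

At departure: θ₁ = atan2(sin Δλ cos φ₂, cos φ₁ sin φ₂ − sin φ₁ cos φ₂ cos Δλ) = 256.44°
At arrival: θ₂ = atan2(sin Δλ cos φ₁, −cos φ₂ sin φ₁ + sin φ₂ cos φ₁ cos Δλ) = 301.14°
Δθ = θ₂ − θ₁ = +44.7°

+44.7°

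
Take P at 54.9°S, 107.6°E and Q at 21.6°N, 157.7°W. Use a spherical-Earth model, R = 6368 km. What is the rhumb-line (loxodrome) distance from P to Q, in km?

12484 km

Rhumb course C = atan2(Δλ, Δψ) with Δψ = ln[tan(π/4+φ₂/2)/tan(π/4+φ₁/2)] = +1.5374, Δλ = +1.6528 → C = 47.07°
d = R·|Δφ| / |cos C| = 6368·1.33518 / 0.68109 = 12484 km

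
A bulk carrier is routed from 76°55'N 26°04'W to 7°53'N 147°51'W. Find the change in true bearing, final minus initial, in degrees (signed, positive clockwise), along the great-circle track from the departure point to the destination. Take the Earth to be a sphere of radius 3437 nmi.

-111.5°

At departure: θ₁ = atan2(sin Δλ cos φ₂, cos φ₁ sin φ₂ − sin φ₁ cos φ₂ cos Δλ) = 302.64°
At arrival: θ₂ = atan2(sin Δλ cos φ₁, −cos φ₂ sin φ₁ + sin φ₂ cos φ₁ cos Δλ) = 191.10°
Δθ = θ₂ − θ₁ = -111.5°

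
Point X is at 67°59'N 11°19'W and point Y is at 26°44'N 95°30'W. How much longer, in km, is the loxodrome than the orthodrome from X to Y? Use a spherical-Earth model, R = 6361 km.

Great circle: cos σ = sin φ₁ sin φ₂ + cos φ₁ cos φ₂ cos Δλ,  σ = 1.1029 rad → d_gc = 7015.9 km
Rhumb line: Δψ = -1.1527, q = Δφ/Δψ = 0.6246, d_rh = R√(Δφ²+q²Δλ²) = 7419.5 km
Excess = 7419.5 − 7015.9 = 403.6 ≈ 404 km

404 km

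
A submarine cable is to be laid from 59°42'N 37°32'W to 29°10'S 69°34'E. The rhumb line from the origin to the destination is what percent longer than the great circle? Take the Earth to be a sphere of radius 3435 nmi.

2.7%

Great circle: σ = 2.1535 rad → d_gc = Rσ = 7397.4 nmi
Rhumb: Δφ = -1.5510, Δλ = +1.8692, Δψ = -1.8391, q = Δφ/Δψ = 0.8433 → d_rh = R√(Δφ²+q²Δλ²) = 7596.5 nmi
Excess = (7596.5 − 7397.4) / 7397.4 = 199.1 / 7397.4 = 2.69% ≈ 2.7%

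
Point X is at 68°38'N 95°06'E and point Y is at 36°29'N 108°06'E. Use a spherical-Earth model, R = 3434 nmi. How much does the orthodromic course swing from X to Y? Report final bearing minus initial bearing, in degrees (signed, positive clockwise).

At departure: θ₁ = atan2(sin Δλ cos φ₂, cos φ₁ sin φ₂ − sin φ₁ cos φ₂ cos Δλ) = 160.58°
At arrival: θ₂ = atan2(sin Δλ cos φ₁, −cos φ₂ sin φ₁ + sin φ₂ cos φ₁ cos Δλ) = 171.33°
Δθ = θ₂ − θ₁ = +10.8°

+10.8°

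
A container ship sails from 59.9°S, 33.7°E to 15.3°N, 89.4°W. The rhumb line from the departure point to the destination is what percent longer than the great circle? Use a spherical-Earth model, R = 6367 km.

6.1%

Great circle: σ = 2.0857 rad → d_gc = Rσ = 13279.7 km
Rhumb: Δφ = +1.3125, Δλ = -2.1485, Δψ = +1.5837, q = Δφ/Δψ = 0.8287 → d_rh = R√(Δφ²+q²Δλ²) = 14083.7 km
Excess = (14083.7 − 13279.7) / 13279.7 = 804.0 / 13279.7 = 6.054% ≈ 6.1%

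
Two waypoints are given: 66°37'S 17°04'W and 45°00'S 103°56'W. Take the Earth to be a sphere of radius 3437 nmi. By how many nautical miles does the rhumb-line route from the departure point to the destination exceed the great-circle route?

214 nmi

Great circle: cos σ = sin φ₁ sin φ₂ + cos φ₁ cos φ₂ cos Δλ,  σ = 0.8441 rad → d_gc = 2901.3 nmi
Rhumb line: Δψ = +0.6940, q = Δφ/Δψ = 0.5437, d_rh = R√(Δφ²+q²Δλ²) = 3115.6 nmi
Excess = 3115.6 − 2901.3 = 214.3 ≈ 214 nmi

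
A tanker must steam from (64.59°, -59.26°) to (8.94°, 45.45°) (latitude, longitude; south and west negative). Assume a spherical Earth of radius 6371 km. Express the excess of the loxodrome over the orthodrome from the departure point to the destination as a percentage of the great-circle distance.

Great circle: σ = 1.5381 rad → d_gc = Rσ = 9799.0 km
Rhumb: Δφ = -0.9713, Δλ = +1.8275, Δψ = -1.3330, q = Δφ/Δψ = 0.7286 → d_rh = R√(Δφ²+q²Δλ²) = 10500.8 km
Excess = (10500.8 − 9799.0) / 9799.0 = 701.8 / 9799.0 = 7.16% ≈ 7.2%

7.2%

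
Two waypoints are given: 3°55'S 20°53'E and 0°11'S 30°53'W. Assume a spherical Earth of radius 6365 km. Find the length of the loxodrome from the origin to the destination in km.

Δψ = ln[tan(π/4+φ₂/2)/tan(π/4+φ₁/2)] = +0.0652;  Δφ = +0.0652 rad,  Δλ = -0.9035 rad
q = Δφ/Δψ = 0.9992
d = R·√(Δφ² + q²Δλ²) = 6365·0.90511 = 5761 km

5761 km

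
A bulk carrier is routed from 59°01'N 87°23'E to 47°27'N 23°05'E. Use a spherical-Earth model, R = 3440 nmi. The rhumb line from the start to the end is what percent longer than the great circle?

3.6%

Great circle: σ = 0.6721 rad → d_gc = Rσ = 2311.9 nmi
Rhumb: Δφ = -0.2019, Δλ = -1.1222, Δψ = -0.3399, q = Δφ/Δψ = 0.5939 → d_rh = R√(Δφ²+q²Δλ²) = 2395.5 nmi
Excess = (2395.5 − 2311.9) / 2311.9 = 83.6 / 2311.9 = 3.62% ≈ 3.6%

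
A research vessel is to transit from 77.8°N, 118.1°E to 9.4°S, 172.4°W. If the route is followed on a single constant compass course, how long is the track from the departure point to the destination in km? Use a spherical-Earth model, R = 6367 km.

Δψ = ln[tan(π/4+φ₂/2)/tan(π/4+φ₁/2)] = -2.4010;  Δφ = -1.5219 rad,  Δλ = +1.2130 rad
q = Δφ/Δψ = 0.6339
d = R·√(Δφ² + q²Δλ²) = 6367·1.70513 = 10857 km

10857 km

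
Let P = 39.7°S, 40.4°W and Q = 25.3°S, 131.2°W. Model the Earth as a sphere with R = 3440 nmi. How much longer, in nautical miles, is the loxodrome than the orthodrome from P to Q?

170 nmi

Great circle: cos σ = sin φ₁ sin φ₂ + cos φ₁ cos φ₂ cos Δλ,  σ = 1.3044 rad → d_gc = 4487.1 nmi
Rhumb line: Δψ = +0.2994, q = Δφ/Δψ = 0.8394, d_rh = R√(Δφ²+q²Δλ²) = 4656.8 nmi
Excess = 4656.8 − 4487.1 = 169.7 ≈ 170 nmi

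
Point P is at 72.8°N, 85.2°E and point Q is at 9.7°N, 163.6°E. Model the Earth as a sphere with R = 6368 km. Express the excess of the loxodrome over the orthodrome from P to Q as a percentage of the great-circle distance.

Great circle: σ = 1.3494 rad → d_gc = Rσ = 8593.2 km
Rhumb: Δφ = -1.1013, Δλ = +1.3683, Δψ = -1.7188, q = Δφ/Δψ = 0.6407 → d_rh = R√(Δφ²+q²Δλ²) = 8964.1 km
Excess = (8964.1 − 8593.2) / 8593.2 = 370.9 / 8593.2 = 4.32% ≈ 4.3%

4.3%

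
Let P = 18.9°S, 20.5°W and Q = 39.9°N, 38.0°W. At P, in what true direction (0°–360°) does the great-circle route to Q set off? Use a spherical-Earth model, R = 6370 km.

θ = atan2( sin Δλ·cos φ₂ ,  cos φ₁ sin φ₂ − sin φ₁ cos φ₂ cos Δλ )
  = atan2(-0.2307, +0.8439) = 344.71°

344.7°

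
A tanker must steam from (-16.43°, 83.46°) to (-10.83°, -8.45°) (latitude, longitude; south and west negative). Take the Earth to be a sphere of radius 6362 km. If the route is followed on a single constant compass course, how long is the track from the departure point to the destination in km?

9933 km

Δψ = ln[tan(π/4+φ₂/2)/tan(π/4+φ₁/2)] = +0.1006;  Δφ = +0.0977 rad,  Δλ = -1.6041 rad
q = Δφ/Δψ = 0.9714
d = R·√(Δφ² + q²Δλ²) = 6362·1.56132 = 9933 km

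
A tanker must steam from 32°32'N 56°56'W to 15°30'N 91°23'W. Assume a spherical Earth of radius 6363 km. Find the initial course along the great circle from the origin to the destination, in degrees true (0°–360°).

249.7°

θ = atan2( sin Δλ·cos φ₂ ,  cos φ₁ sin φ₂ − sin φ₁ cos φ₂ cos Δλ )
  = atan2(-0.5451, -0.2020) = 249.66°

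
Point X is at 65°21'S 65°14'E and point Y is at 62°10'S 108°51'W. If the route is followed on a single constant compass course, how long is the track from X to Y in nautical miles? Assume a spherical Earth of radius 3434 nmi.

4612 nmi

Δψ = ln[tan(π/4+φ₂/2)/tan(π/4+φ₁/2)] = +0.1258;  Δφ = +0.0556 rad,  Δλ = -3.0383 rad
q = Δφ/Δψ = 0.4416
d = R·√(Δφ² + q²Δλ²) = 3434·1.34297 = 4612 nmi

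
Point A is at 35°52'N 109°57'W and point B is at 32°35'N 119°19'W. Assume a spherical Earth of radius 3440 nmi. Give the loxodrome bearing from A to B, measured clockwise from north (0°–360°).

247.0°

Meridional parts: M(φ₁)=+0.6714, M(φ₂)=+0.6021 → ΔM = -0.0693;  Δλ = -0.1635 rad
tan C = Δλ / ΔM = +2.3582 → C = 247.02°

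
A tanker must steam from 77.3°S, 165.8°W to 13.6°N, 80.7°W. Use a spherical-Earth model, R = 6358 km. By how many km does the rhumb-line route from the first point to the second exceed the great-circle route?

Great circle: cos σ = sin φ₁ sin φ₂ + cos φ₁ cos φ₂ cos Δλ,  σ = 1.7835 rad → d_gc = 11339.7 km
Rhumb line: Δψ = +2.4353, q = Δφ/Δψ = 0.6515, d_rh = R√(Δφ²+q²Δλ²) = 11815.0 km
Excess = 11815.0 − 11339.7 = 475.3 ≈ 475 km

475 km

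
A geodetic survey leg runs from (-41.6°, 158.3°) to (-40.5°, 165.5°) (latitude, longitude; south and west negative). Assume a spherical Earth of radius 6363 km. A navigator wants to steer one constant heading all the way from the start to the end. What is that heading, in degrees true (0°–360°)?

78.5°

Meridional parts: M(φ₁)=-0.7998, M(φ₂)=-0.7743 → ΔM = +0.0255;  Δλ = +0.1257 rad
tan C = Δλ / ΔM = +4.9360 → C = 78.55°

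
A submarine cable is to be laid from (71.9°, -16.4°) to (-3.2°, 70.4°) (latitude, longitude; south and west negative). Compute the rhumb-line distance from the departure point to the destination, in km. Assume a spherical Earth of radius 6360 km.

10677 km

Rhumb course C = atan2(Δλ, Δψ) with Δψ = ln[tan(π/4+φ₂/2)/tan(π/4+φ₁/2)] = -1.8930, Δλ = +1.5149 → C = 141.33°
d = R·|Δφ| / |cos C| = 6360·1.31074 / 0.78076 = 10677 km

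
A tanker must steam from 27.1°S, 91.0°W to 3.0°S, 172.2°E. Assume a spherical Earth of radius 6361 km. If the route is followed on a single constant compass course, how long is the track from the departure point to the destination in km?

10632 km

Rhumb course C = atan2(Δλ, Δψ) with Δψ = ln[tan(π/4+φ₂/2)/tan(π/4+φ₁/2)] = +0.4393, Δλ = -1.6895 → C = 284.58°
d = R·|Δφ| / |cos C| = 6361·0.42062 / 0.25165 = 10632 km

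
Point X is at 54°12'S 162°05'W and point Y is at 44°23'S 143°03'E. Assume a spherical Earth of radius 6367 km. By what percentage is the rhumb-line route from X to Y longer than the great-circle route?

2.3%

Great circle: σ = 0.6302 rad → d_gc = Rσ = 4012.7 km
Rhumb: Δφ = +0.1713, Δλ = -0.9576, Δψ = +0.2639, q = Δφ/Δψ = 0.6492 → d_rh = R√(Δφ²+q²Δλ²) = 4106.0 km
Excess = (4106.0 − 4012.7) / 4012.7 = 93.3 / 4012.7 = 2.33% ≈ 2.3%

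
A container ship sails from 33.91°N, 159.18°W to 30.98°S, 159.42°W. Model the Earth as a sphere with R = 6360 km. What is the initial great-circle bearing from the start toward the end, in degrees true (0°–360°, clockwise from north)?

180.2°

N = sin Δλ·cos φ₂ = -0.0036;  D = cos φ₁ sin φ₂ − sin φ₁ cos φ₂ cos Δλ = -0.9055
initial course = atan2(N, D) = 180.23°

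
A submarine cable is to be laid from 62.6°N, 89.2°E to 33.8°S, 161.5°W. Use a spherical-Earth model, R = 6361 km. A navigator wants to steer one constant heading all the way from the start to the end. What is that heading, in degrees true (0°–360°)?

Meridional parts: M(φ₁)=+1.4115, M(φ₂)=-0.6275 → ΔM = -2.0390;  Δλ = +1.9076 rad
tan C = Δλ / ΔM = -0.9356 → C = 136.91°

136.9°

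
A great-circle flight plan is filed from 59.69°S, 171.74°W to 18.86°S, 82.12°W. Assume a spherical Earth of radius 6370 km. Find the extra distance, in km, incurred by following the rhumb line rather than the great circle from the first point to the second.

424 km

Great circle: cos σ = sin φ₁ sin φ₂ + cos φ₁ cos φ₂ cos Δλ,  σ = 1.2847 rad → d_gc = 8183.4 km
Rhumb line: Δψ = +0.9709, q = Δφ/Δψ = 0.7340, d_rh = R√(Δφ²+q²Δλ²) = 8607.4 km
Excess = 8607.4 − 8183.4 = 424.0 ≈ 424 km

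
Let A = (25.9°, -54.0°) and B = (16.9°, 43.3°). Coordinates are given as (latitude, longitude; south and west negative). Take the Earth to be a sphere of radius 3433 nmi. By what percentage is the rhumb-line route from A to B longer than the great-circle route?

2.2%

Great circle: σ = 1.5532 rad → d_gc = Rσ = 5332.1 nmi
Rhumb: Δφ = -0.1571, Δλ = +1.6982, Δψ = -0.1689, q = Δφ/Δψ = 0.9298 → d_rh = R√(Δφ²+q²Δλ²) = 5447.5 nmi
Excess = (5447.5 − 5332.1) / 5332.1 = 115.4 / 5332.1 = 2.16% ≈ 2.2%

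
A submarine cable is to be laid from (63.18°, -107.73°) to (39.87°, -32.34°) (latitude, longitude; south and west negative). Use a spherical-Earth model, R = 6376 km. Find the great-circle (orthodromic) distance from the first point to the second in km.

cos σ = sin φ₁ sin φ₂ + cos φ₁ cos φ₂ cos Δλ
      = sin(63.18°)sin(39.87°) + cos(63.18°)cos(39.87°)cos(75.39°) = 0.6594
σ = 48.743° → d = Rσ = 6376·0.85073 = 5424 km

5424 km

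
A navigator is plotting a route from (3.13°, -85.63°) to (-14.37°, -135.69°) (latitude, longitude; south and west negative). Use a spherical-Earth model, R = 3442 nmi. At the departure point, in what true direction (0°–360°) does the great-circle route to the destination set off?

θ = atan2( sin Δλ·cos φ₂ ,  cos φ₁ sin φ₂ − sin φ₁ cos φ₂ cos Δλ )
  = atan2(-0.7427, -0.2818) = 249.22°

249.2°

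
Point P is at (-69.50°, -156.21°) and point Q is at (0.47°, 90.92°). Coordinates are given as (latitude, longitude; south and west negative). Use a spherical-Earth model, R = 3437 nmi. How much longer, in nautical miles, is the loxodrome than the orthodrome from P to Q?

490 nmi

Great circle: cos σ = sin φ₁ sin φ₂ + cos φ₁ cos φ₂ cos Δλ,  σ = 1.7151 rad → d_gc = 5894.7 nmi
Rhumb line: Δψ = +1.7184, q = Δφ/Δψ = 0.7107, d_rh = R√(Δφ²+q²Δλ²) = 6385.1 nmi
Excess = 6385.1 − 5894.7 = 490.4 ≈ 490 nmi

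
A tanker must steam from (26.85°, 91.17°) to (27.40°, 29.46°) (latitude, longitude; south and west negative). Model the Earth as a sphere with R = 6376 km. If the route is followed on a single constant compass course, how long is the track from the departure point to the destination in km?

Δψ = ln[tan(π/4+φ₂/2)/tan(π/4+φ₁/2)] = +0.0108;  Δφ = +0.0096 rad,  Δλ = -1.0770 rad
q = Δφ/Δψ = 0.8900
d = R·√(Δφ² + q²Δλ²) = 6376·0.95863 = 6112 km

6112 km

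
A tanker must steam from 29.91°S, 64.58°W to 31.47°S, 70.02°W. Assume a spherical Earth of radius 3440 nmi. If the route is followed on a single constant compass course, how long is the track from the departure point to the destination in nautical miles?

Rhumb course C = atan2(Δλ, Δψ) with Δψ = ln[tan(π/4+φ₂/2)/tan(π/4+φ₁/2)] = -0.0317, Δλ = -0.0949 → C = 251.56°
d = R·|Δφ| / |cos C| = 3440·0.02723 / 0.31636 = 296 nmi

296 nmi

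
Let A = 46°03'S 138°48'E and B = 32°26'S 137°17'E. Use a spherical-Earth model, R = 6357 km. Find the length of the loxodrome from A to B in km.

1516 km

Δψ = ln[tan(π/4+φ₂/2)/tan(π/4+φ₁/2)] = +0.3086;  Δφ = +0.2377 rad,  Δλ = -0.0265 rad
q = Δφ/Δψ = 0.7702
d = R·√(Δφ² + q²Δλ²) = 6357·0.23853 = 1516 km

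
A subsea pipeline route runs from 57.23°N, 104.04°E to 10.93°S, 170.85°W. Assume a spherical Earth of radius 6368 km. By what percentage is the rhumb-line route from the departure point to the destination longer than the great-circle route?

2.3%

Great circle: σ = 1.6852 rad → d_gc = Rσ = 10731.2 km
Rhumb: Δφ = -1.1896, Δλ = +1.4854, Δψ = -1.4160, q = Δφ/Δψ = 0.8401 → d_rh = R√(Δφ²+q²Δλ²) = 10979.2 km
Excess = (10979.2 − 10731.2) / 10731.2 = 248.0 / 10731.2 = 2.31% ≈ 2.3%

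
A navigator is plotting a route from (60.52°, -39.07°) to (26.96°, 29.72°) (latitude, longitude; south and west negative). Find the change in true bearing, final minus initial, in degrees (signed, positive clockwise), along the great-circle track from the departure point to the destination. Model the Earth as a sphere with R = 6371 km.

Initial bearing θ₁ = atan2(sin Δλ cos φ₂, cos φ₁ sin φ₂ − sin φ₁ cos φ₂ cos Δλ) = 93.97°
Final bearing θ₂ = (initial bearing from the destination back to the start) + 180° = 146.58°
Δθ = θ₂ − θ₁ = +52.6°

+52.6°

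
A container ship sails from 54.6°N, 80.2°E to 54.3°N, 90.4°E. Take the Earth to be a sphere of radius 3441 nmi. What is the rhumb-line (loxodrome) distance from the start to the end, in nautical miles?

357 nmi

Rhumb course C = atan2(Δλ, Δψ) with Δψ = ln[tan(π/4+φ₂/2)/tan(π/4+φ₁/2)] = -0.0090, Δλ = +0.1780 → C = 92.90°
d = R·|Δφ| / |cos C| = 3441·0.00524 / 0.05052 = 357 nmi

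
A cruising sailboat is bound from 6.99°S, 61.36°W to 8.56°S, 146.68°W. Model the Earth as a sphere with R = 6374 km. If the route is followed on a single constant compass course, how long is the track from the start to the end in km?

Δψ = ln[tan(π/4+φ₂/2)/tan(π/4+φ₁/2)] = -0.0277;  Δφ = -0.0274 rad,  Δλ = -1.4891 rad
q = Δφ/Δψ = 0.9908
d = R·√(Δφ² + q²Δλ²) = 6374·1.47563 = 9406 km

9406 km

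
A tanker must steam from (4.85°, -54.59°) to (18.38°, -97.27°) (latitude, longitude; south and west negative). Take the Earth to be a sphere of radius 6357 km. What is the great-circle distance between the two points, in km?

cos σ = sin φ₁ sin φ₂ + cos φ₁ cos φ₂ cos Δλ
      = sin(4.85°)sin(18.38°) + cos(4.85°)cos(18.38°)cos(-42.68°) = 0.7218
σ = 43.796° → d = Rσ = 6357·0.76438 = 4859 km

4859 km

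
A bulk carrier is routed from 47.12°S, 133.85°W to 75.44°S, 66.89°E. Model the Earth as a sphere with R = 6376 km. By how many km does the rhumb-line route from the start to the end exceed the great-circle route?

2105 km

Great circle: cos σ = sin φ₁ sin φ₂ + cos φ₁ cos φ₂ cos Δλ,  σ = 0.9893 rad → d_gc = 6307.8 km
Rhumb line: Δψ = -1.1230, q = Δφ/Δψ = 0.4401, d_rh = R√(Δφ²+q²Δλ²) = 8413.2 km
Excess = 8413.2 − 6307.8 = 2105.4 ≈ 2105 km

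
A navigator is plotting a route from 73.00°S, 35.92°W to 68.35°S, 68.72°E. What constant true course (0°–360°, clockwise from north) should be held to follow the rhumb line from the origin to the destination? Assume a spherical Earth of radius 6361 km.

82.3°

Δψ = ln[tan(π/4+φ₂/2)/tan(π/4+φ₁/2)] = +0.2464
Δλ = +1.8263 rad (taken the short way round)
course = atan2(Δλ, Δψ) = 82.32°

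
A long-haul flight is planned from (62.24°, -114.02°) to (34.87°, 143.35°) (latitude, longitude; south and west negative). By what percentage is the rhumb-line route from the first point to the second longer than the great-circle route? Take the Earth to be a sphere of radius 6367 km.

9.3%

Great circle: σ = 1.1348 rad → d_gc = Rσ = 7225.0 km
Rhumb: Δφ = -0.4777, Δλ = -1.7912, Δψ = -0.7479, q = Δφ/Δψ = 0.6387 → d_rh = R√(Δφ²+q²Δλ²) = 7894.1 km
Excess = (7894.1 − 7225.0) / 7225.0 = 669.1 / 7225.0 = 9.26% ≈ 9.3%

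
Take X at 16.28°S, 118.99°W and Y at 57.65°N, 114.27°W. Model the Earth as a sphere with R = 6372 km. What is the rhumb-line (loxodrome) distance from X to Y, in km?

Δψ = ln[tan(π/4+φ₂/2)/tan(π/4+φ₁/2)] = +1.5257;  Δφ = +1.2903 rad,  Δλ = +0.0824 rad
q = Δφ/Δψ = 0.8457
d = R·√(Δφ² + q²Δλ²) = 6372·1.29220 = 8234 km

8234 km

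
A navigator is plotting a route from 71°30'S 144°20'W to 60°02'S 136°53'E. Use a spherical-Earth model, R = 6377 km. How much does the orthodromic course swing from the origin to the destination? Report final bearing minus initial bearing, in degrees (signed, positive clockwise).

Initial bearing θ₁ = atan2(sin Δλ cos φ₂, cos φ₁ sin φ₂ − sin φ₁ cos φ₂ cos Δλ) = 249.55°
Final bearing θ₂ = (initial bearing from the destination back to the start) + 180° = 323.47°
Δθ = θ₂ − θ₁ = +73.9°

+73.9°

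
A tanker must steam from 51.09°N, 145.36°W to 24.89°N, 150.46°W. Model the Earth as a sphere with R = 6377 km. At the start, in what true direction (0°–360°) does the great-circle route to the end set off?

N = sin Δλ·cos φ₂ = -0.0806;  D = cos φ₁ sin φ₂ − sin φ₁ cos φ₂ cos Δλ = -0.4387
initial course = atan2(N, D) = 190.42°

190.4°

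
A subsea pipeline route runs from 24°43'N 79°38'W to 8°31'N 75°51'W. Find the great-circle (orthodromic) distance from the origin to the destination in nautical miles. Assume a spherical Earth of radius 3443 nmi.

997 nmi

cos σ = sin φ₁ sin φ₂ + cos φ₁ cos φ₂ cos Δλ
      = sin(24.72°)sin(8.52°) + cos(24.72°)cos(8.52°)cos(3.78°) = 0.9583
σ = 16.597° → d = Rσ = 3443·0.28968 = 997 nmi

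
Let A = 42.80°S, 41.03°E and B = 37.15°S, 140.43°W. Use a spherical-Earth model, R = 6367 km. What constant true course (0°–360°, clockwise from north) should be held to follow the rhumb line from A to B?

87.6°

Δψ = ln[tan(π/4+φ₂/2)/tan(π/4+φ₁/2)] = +0.1288
Δλ = +3.1161 rad (taken the short way round)
course = atan2(Δλ, Δψ) = 87.63°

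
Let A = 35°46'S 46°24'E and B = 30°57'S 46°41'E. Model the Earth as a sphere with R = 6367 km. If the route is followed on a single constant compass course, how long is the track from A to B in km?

Δψ = ln[tan(π/4+φ₂/2)/tan(π/4+φ₁/2)] = +0.1007;  Δφ = +0.0841 rad,  Δλ = +0.0049 rad
q = Δφ/Δψ = 0.8348
d = R·√(Δφ² + q²Δλ²) = 6367·0.08417 = 536 km

536 km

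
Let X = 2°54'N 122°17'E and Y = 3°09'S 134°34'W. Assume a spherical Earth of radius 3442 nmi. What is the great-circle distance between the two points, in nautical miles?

Haversine: a = sin²(Δφ/2)+cos φ₁ cos φ₂ sin²(Δλ/2) = 0.61482;  σ = 2·atan2(√a,√(1−a))
σ = 103.276° → d = Rσ = 3442·1.80251 = 6204 nmi

6204 nmi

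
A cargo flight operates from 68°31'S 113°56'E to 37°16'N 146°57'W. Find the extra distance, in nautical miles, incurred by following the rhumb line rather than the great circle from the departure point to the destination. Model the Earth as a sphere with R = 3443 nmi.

Great circle: cos σ = sin φ₁ sin φ₂ + cos φ₁ cos φ₂ cos Δλ,  σ = 2.2264 rad → d_gc = 7665.5 nmi
Rhumb line: Δψ = +2.3641, q = Δφ/Δψ = 0.7810, d_rh = R√(Δφ²+q²Δλ²) = 7876.8 nmi
Excess = 7876.8 − 7665.5 = 211.3 ≈ 211 nmi

211 nmi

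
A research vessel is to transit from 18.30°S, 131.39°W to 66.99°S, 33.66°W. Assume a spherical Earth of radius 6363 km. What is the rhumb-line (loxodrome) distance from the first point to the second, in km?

9069 km

Rhumb course C = atan2(Δλ, Δψ) with Δψ = ln[tan(π/4+φ₂/2)/tan(π/4+φ₁/2)] = -1.2669, Δλ = +1.7057 → C = 126.60°
d = R·|Δφ| / |cos C| = 6363·0.84980 / 0.59627 = 9069 km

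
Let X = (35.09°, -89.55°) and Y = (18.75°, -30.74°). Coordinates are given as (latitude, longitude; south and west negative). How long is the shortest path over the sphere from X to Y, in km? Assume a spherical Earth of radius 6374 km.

6021 km

cos σ = sin φ₁ sin φ₂ + cos φ₁ cos φ₂ cos Δλ
      = sin(35.09°)sin(18.75°) + cos(35.09°)cos(18.75°)cos(58.81°) = 0.5860
σ = 54.123° → d = Rσ = 6374·0.94462 = 6021 km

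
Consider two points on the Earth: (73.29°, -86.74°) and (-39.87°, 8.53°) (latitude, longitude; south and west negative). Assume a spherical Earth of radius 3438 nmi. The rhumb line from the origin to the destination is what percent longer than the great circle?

Great circle: σ = 2.2578 rad → d_gc = Rσ = 7762.4 nmi
Rhumb: Δφ = -1.9750, Δλ = +1.6628, Δψ = -2.6782, q = Δφ/Δψ = 0.7374 → d_rh = R√(Δφ²+q²Δλ²) = 7992.3 nmi
Excess = (7992.3 − 7762.4) / 7762.4 = 229.9 / 7762.4 = 2.96% ≈ 3.0%

3.0%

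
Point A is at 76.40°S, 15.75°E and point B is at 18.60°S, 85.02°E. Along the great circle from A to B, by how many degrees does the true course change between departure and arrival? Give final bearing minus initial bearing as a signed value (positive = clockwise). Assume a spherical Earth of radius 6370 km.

-60.4°

At departure: θ₁ = atan2(sin Δλ cos φ₂, cos φ₁ sin φ₂ − sin φ₁ cos φ₂ cos Δλ) = 74.19°
At arrival: θ₂ = atan2(sin Δλ cos φ₁, −cos φ₂ sin φ₁ + sin φ₂ cos φ₁ cos Δλ) = 13.81°
Δθ = θ₂ − θ₁ = -60.4°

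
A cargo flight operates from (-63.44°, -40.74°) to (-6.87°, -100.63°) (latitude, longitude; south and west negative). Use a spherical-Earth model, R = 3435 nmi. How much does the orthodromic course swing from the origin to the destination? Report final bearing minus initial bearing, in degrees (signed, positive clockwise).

+41.3°

Initial bearing θ₁ = atan2(sin Δλ cos φ₂, cos φ₁ sin φ₂ − sin φ₁ cos φ₂ cos Δλ) = 294.53°
Final bearing θ₂ = (initial bearing from the destination back to the start) + 180° = 335.81°
Δθ = θ₂ − θ₁ = +41.3°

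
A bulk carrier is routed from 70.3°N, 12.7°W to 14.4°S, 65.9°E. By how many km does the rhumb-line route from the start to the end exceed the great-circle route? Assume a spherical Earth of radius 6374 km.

Great circle: cos σ = sin φ₁ sin φ₂ + cos φ₁ cos φ₂ cos Δλ,  σ = 1.7412 rad → d_gc = 11098.5 km
Rhumb line: Δψ = -2.0049, q = Δφ/Δψ = 0.7374, d_rh = R√(Δφ²+q²Δλ²) = 11417.4 km
Excess = 11417.4 − 11098.5 = 318.9 ≈ 319 km

319 km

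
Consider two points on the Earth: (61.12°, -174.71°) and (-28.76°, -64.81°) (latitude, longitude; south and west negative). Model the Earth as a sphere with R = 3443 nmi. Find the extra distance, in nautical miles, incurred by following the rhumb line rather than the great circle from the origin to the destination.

Great circle: cos σ = sin φ₁ sin φ₂ + cos φ₁ cos φ₂ cos Δλ,  σ = 2.1717 rad → d_gc = 7477.3 nmi
Rhumb line: Δψ = -1.8812, q = Δφ/Δψ = 0.8339, d_rh = R√(Δφ²+q²Δλ²) = 7713.5 nmi
Excess = 7713.5 − 7477.3 = 236.2 ≈ 236 nmi

236 nmi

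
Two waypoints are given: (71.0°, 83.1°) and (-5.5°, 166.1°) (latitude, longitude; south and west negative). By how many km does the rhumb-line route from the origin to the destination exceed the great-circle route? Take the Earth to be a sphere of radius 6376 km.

397 km

Great circle: cos σ = sin φ₁ sin φ₂ + cos φ₁ cos φ₂ cos Δλ,  σ = 1.6219 rad → d_gc = 10341.54 km
Rhumb line: Δψ = -1.8839, q = Δφ/Δψ = 0.7087, d_rh = R√(Δφ²+q²Δλ²) = 10739.02 km
Excess = 10739.02 − 10341.54 = 397.48 ≈ 397 km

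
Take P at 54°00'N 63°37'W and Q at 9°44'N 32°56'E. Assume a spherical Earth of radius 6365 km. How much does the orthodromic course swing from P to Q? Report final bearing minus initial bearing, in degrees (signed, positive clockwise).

+65.2°

At departure: θ₁ = atan2(sin Δλ cos φ₂, cos φ₁ sin φ₂ − sin φ₁ cos φ₂ cos Δλ) = 79.00°
At arrival: θ₂ = atan2(sin Δλ cos φ₁, −cos φ₂ sin φ₁ + sin φ₂ cos φ₁ cos Δλ) = 144.17°
Δθ = θ₂ − θ₁ = +65.2°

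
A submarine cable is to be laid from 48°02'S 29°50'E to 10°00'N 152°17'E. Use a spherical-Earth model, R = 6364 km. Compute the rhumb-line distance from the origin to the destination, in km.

Rhumb course C = atan2(Δλ, Δψ) with Δψ = ln[tan(π/4+φ₂/2)/tan(π/4+φ₁/2)] = +1.1338, Δλ = +2.1372 → C = 62.05°
d = R·|Δφ| / |cos C| = 6364·1.01287 / 0.46864 = 13755 km

13755 km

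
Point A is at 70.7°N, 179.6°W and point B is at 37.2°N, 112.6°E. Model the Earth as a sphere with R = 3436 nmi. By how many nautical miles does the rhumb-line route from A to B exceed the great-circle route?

119 nmi

Great circle: cos σ = sin φ₁ sin φ₂ + cos φ₁ cos φ₂ cos Δλ,  σ = 0.8365 rad → d_gc = 2874.1 nmi
Rhumb line: Δψ = -1.0714, q = Δφ/Δψ = 0.5457, d_rh = R√(Δφ²+q²Δλ²) = 2993.2 nmi
Excess = 2993.2 − 2874.1 = 119.1 ≈ 119 nmi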